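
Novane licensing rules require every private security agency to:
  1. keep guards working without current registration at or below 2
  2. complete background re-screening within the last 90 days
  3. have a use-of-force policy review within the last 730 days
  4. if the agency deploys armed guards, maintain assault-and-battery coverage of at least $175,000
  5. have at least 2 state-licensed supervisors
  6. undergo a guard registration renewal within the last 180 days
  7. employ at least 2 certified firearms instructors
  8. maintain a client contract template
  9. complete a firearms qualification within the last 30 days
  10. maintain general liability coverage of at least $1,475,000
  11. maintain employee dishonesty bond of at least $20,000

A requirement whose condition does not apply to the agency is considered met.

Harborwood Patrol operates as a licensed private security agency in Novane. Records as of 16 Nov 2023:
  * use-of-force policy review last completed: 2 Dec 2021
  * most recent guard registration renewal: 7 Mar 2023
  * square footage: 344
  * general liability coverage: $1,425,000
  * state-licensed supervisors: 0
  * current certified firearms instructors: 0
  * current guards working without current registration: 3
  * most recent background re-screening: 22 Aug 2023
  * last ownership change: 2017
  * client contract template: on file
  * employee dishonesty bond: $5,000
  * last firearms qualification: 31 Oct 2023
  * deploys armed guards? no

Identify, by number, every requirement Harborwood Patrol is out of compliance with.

1. guards working without current registration 3 > 2 → not met
2. background re-screening 86 days ago vs limit 90 → met
3. use-of-force policy review 714 days ago vs limit 730 → met
4. condition 'deploys armed guards' does not hold → requirement n/a → met
5. state-licensed supervisors 0 < 2 → not met
6. guard registration renewal 254 days ago vs limit 180 → not met
7. certified firearms instructors 0 < 2 → not met
8. client contract template present → met
9. firearms qualification 16 days ago vs limit 30 → met
10. general liability coverage $1,425,000 < $1,475,000 → not met
11. employee dishonesty bond $5,000 < $20,000 → not met
Not met: 1, 5, 6, 7, 10, 11

1, 5, 6, 7, 10, 11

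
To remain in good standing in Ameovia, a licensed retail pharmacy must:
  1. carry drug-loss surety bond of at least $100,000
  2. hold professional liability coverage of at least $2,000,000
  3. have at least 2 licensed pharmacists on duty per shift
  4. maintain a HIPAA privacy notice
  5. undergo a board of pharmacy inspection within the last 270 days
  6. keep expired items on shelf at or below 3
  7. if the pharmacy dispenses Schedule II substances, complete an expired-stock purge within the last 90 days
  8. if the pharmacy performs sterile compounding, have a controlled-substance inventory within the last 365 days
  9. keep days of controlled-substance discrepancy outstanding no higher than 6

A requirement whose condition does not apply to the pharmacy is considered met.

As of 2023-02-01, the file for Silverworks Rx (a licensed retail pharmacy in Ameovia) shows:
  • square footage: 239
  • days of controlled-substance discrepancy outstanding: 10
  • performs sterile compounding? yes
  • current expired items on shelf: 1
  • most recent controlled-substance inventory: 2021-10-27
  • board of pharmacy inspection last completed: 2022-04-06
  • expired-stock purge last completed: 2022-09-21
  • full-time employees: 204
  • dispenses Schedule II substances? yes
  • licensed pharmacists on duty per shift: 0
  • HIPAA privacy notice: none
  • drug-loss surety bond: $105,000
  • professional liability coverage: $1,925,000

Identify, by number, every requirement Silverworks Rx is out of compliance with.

1. drug-loss surety bond $105,000 ≥ $100,000 → met
2. professional liability coverage $1,925,000 < $2,000,000 → not met
3. licensed pharmacists on duty per shift 0 < 2 → not met
4. HIPAA privacy notice absent → not met
5. board of pharmacy inspection 301 days ago vs limit 270 → not met
6. expired items on shelf 1 ≤ 3 → met
7. condition 'dispenses Schedule II substances' holds; expired-stock purge 133 days ago vs limit 90 → not met
8. condition 'performs sterile compounding' holds; controlled-substance inventory 462 days ago vs limit 365 → not met
9. days of controlled-substance discrepancy outstanding 10 > 6 → not met
Not met: 2, 3, 4, 5, 7, 8, 9

2, 3, 4, 5, 7, 8, 9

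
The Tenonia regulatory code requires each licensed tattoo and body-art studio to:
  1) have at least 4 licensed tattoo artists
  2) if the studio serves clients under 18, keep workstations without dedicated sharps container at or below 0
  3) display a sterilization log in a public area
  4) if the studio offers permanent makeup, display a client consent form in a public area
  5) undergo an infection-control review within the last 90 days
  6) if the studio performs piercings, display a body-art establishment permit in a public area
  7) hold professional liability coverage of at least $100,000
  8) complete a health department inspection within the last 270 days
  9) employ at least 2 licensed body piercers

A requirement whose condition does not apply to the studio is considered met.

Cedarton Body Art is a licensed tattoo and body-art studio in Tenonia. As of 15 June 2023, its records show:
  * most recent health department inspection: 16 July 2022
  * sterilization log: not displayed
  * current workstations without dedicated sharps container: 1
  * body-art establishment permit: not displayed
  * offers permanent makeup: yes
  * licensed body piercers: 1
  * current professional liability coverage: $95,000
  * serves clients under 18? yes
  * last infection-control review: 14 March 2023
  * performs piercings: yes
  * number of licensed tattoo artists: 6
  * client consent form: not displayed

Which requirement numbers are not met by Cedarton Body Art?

2, 3, 4, 5, 6, 7, 8, 9

1. licensed tattoo artists 6 ≥ 4 → met
2. condition 'serves clients under 18' holds; workstations without dedicated sharps container 1 > 0 → not met
3. sterilization log absent → not met
4. condition 'offers permanent makeup' holds; client consent form absent → not met
5. infection-control review 93 days ago vs limit 90 → not met
6. condition 'performs piercings' holds; body-art establishment permit absent → not met
7. professional liability coverage $95,000 < $100,000 → not met
8. health department inspection 334 days ago vs limit 270 → not met
9. licensed body piercers 1 < 2 → not met
Not met: 2, 3, 4, 5, 6, 7, 8, 9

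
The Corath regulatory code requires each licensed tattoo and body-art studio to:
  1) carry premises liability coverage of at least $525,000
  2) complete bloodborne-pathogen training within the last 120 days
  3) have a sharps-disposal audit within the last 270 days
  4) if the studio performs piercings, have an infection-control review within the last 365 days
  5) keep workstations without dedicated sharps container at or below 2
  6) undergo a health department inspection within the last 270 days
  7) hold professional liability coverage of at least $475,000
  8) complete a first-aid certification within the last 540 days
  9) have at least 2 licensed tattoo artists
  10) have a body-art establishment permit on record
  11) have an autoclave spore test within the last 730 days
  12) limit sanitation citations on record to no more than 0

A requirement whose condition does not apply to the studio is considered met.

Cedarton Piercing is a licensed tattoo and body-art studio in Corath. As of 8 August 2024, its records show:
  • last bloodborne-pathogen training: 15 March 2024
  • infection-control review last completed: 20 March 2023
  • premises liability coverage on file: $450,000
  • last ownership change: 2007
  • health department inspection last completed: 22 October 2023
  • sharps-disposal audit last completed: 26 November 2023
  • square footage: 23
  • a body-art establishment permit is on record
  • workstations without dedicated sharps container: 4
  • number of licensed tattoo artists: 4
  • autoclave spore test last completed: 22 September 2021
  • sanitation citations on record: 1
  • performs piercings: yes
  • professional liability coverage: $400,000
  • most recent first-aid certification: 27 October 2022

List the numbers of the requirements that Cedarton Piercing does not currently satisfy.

1. premises liability coverage $450,000 < $525,000 → not met
2. bloodborne-pathogen training 146 days ago vs limit 120 → not met
3. sharps-disposal audit 256 days ago vs limit 270 → met
4. condition 'performs piercings' holds; infection-control review 507 days ago vs limit 365 → not met
5. workstations without dedicated sharps container 4 > 2 → not met
6. health department inspection 291 days ago vs limit 270 → not met
7. professional liability coverage $400,000 < $475,000 → not met
8. first-aid certification 651 days ago vs limit 540 → not met
9. licensed tattoo artists 4 ≥ 2 → met
10. body-art establishment permit present → met
11. autoclave spore test 1051 days ago vs limit 730 → not met
12. sanitation citations on record 1 > 0 → not met
Not met: 1, 2, 4, 5, 6, 7, 8, 11, 12

1, 2, 4, 5, 6, 7, 8, 11, 12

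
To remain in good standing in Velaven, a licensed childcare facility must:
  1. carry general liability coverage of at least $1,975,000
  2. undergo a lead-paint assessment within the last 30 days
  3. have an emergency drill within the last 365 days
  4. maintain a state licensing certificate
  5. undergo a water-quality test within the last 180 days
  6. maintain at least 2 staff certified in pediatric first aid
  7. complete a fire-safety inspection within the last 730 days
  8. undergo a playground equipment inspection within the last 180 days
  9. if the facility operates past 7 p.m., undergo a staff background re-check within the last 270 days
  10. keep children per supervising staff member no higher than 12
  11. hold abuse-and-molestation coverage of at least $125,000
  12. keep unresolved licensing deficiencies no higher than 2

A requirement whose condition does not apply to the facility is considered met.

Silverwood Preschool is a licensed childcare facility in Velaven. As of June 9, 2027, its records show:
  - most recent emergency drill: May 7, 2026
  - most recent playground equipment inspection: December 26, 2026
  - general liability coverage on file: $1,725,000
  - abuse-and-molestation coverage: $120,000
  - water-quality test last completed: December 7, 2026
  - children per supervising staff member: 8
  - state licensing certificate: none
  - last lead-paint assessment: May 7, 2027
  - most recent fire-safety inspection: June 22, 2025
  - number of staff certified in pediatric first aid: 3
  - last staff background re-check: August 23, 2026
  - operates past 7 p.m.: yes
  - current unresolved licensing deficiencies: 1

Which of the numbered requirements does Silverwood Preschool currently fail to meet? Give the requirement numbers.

1. general liability coverage $1,725,000 < $1,975,000 → not met
2. lead-paint assessment 33 days ago vs limit 30 → not met
3. emergency drill 398 days ago vs limit 365 → not met
4. state licensing certificate absent → not met
5. water-quality test 184 days ago vs limit 180 → not met
6. staff certified in pediatric first aid 3 ≥ 2 → met
7. fire-safety inspection 717 days ago vs limit 730 → met
8. playground equipment inspection 165 days ago vs limit 180 → met
9. condition 'operates past 7 p.m.' holds; staff background re-check 290 days ago vs limit 270 → not met
10. children per supervising staff member 8 ≤ 12 → met
11. abuse-and-molestation coverage $120,000 < $125,000 → not met
12. unresolved licensing deficiencies 1 ≤ 2 → met
Not met: 1, 2, 3, 4, 5, 9, 11

1, 2, 3, 4, 5, 9, 11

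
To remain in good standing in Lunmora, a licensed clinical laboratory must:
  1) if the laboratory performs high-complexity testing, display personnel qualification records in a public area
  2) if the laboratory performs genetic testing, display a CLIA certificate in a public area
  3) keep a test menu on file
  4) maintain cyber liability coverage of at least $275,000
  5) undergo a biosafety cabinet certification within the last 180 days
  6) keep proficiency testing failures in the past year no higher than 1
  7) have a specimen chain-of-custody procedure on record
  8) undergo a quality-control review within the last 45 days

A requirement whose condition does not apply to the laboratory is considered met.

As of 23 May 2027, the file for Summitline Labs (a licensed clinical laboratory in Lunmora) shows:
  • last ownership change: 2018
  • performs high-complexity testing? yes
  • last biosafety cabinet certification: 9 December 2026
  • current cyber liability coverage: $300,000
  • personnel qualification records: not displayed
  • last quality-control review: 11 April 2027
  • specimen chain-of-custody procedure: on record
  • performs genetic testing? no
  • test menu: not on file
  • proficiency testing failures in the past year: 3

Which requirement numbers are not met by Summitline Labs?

1. condition 'performs high-complexity testing' holds; personnel qualification records absent → not met
2. condition 'performs genetic testing' does not hold → requirement n/a → met
3. test menu absent → not met
4. cyber liability coverage $300,000 ≥ $275,000 → met
5. biosafety cabinet certification 165 days ago vs limit 180 → met
6. proficiency testing failures in the past year 3 > 1 → not met
7. specimen chain-of-custody procedure present → met
8. quality-control review 42 days ago vs limit 45 → met
Not met: 1, 3, 6

1, 3, 6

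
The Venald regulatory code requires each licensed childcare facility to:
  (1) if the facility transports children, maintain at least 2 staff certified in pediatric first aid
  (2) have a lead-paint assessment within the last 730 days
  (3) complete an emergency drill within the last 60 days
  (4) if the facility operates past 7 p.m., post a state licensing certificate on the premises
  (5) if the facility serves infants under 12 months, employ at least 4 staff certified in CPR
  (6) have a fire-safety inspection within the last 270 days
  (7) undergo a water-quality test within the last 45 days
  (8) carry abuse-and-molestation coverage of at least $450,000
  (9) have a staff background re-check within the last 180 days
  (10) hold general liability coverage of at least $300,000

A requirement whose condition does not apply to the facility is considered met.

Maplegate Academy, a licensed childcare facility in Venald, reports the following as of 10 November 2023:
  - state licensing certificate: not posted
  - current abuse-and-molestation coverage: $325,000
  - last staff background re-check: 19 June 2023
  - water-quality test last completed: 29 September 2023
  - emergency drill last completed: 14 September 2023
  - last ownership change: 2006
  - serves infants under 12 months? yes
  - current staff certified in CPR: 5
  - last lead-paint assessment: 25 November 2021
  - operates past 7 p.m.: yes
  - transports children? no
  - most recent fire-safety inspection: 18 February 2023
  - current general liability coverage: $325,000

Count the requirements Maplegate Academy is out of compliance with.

2

1. condition 'transports children' does not hold → requirement n/a → met
2. lead-paint assessment 715 days ago vs limit 730 → met
3. emergency drill 57 days ago vs limit 60 → met
4. condition 'operates past 7 p.m.' holds; state licensing certificate absent → not met
5. condition 'serves infants under 12 months' holds; staff certified in CPR 5 ≥ 4 → met
6. fire-safety inspection 265 days ago vs limit 270 → met
7. water-quality test 42 days ago vs limit 45 → met
8. abuse-and-molestation coverage $325,000 < $450,000 → not met
9. staff background re-check 144 days ago vs limit 180 → met
10. general liability coverage $325,000 ≥ $300,000 → met
Not met: 2 of 10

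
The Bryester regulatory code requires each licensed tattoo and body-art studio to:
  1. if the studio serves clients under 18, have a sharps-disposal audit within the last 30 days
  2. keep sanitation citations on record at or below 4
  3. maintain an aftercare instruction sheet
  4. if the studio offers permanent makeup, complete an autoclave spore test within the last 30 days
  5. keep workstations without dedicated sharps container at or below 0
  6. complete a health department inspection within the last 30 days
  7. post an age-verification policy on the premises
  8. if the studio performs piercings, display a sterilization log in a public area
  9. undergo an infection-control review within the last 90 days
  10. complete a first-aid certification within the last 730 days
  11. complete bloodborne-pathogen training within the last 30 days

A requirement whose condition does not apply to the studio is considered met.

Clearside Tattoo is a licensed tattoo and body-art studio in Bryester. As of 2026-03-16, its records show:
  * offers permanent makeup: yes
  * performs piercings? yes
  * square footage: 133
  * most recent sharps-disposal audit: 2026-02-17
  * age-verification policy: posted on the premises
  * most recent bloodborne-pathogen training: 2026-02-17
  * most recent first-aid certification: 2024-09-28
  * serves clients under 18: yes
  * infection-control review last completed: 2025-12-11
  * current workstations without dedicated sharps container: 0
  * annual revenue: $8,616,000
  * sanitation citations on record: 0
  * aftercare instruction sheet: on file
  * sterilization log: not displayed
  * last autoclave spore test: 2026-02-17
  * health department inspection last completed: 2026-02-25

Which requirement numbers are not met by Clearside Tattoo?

1. condition 'serves clients under 18' holds; sharps-disposal audit 27 days ago vs limit 30 → met
2. sanitation citations on record 0 ≤ 4 → met
3. aftercare instruction sheet present → met
4. condition 'offers permanent makeup' holds; autoclave spore test 27 days ago vs limit 30 → met
5. workstations without dedicated sharps container 0 ≤ 0 → met
6. health department inspection 19 days ago vs limit 30 → met
7. age-verification policy present → met
8. condition 'performs piercings' holds; sterilization log absent → not met
9. infection-control review 95 days ago vs limit 90 → not met
10. first-aid certification 534 days ago vs limit 730 → met
11. bloodborne-pathogen training 27 days ago vs limit 30 → met
Not met: 8, 9

8, 9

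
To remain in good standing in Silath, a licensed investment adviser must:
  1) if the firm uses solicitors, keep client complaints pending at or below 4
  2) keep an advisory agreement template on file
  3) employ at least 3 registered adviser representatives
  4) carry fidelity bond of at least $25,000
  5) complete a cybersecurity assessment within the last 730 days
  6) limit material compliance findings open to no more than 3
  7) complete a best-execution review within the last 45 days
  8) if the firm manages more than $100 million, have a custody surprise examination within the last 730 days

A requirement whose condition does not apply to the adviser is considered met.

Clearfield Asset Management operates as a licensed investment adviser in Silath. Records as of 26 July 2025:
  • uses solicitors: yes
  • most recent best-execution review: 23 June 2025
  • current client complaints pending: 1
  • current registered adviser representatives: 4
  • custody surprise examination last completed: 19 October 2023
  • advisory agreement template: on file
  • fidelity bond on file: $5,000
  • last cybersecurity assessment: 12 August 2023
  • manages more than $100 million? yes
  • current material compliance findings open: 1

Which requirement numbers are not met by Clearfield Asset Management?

4

1. condition 'uses solicitors' holds; client complaints pending 1 ≤ 4 → met
2. advisory agreement template present → met
3. registered adviser representatives 4 ≥ 3 → met
4. fidelity bond $5,000 < $25,000 → not met
5. cybersecurity assessment 714 days ago vs limit 730 → met
6. material compliance findings open 1 ≤ 3 → met
7. best-execution review 33 days ago vs limit 45 → met
8. condition 'manages more than $100 million' holds; custody surprise examination 646 days ago vs limit 730 → met
Not met: 4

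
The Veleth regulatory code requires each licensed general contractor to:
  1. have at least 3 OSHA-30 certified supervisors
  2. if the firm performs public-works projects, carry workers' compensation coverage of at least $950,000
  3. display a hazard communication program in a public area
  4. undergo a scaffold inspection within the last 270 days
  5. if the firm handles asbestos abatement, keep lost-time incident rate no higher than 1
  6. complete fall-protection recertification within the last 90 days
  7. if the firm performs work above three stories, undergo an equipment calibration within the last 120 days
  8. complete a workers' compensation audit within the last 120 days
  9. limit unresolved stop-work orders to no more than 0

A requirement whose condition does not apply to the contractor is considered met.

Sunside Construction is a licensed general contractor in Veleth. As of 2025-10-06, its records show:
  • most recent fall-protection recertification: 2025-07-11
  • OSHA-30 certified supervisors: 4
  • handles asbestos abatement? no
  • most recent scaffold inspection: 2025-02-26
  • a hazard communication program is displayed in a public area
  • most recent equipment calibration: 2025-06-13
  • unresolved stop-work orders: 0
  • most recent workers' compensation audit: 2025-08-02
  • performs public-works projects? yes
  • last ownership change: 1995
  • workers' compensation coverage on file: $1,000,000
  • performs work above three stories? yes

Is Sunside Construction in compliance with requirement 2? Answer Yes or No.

Yes

2. condition 'performs public-works projects' holds; workers' compensation coverage $1,000,000 ≥ $950,000 → met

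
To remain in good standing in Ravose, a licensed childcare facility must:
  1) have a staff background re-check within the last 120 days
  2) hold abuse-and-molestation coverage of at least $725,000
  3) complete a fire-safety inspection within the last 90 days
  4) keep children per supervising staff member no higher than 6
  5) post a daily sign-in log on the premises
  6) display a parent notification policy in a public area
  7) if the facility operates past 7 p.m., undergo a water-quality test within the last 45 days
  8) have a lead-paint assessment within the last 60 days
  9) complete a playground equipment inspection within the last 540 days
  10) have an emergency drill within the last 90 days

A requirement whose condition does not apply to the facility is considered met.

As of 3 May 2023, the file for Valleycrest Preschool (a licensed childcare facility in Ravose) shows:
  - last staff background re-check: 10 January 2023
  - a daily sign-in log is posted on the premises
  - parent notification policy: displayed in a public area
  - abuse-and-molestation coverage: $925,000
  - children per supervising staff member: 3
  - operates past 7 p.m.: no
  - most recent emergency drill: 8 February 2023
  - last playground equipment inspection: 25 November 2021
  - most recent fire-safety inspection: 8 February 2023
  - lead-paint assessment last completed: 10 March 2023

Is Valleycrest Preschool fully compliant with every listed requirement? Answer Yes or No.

Yes

1. staff background re-check 113 days ago vs limit 120 → met
2. abuse-and-molestation coverage $925,000 ≥ $725,000 → met
3. fire-safety inspection 84 days ago vs limit 90 → met
4. children per supervising staff member 3 ≤ 6 → met
5. daily sign-in log present → met
6. parent notification policy present → met
7. condition 'operates past 7 p.m.' does not hold → requirement n/a → met
8. lead-paint assessment 54 days ago vs limit 60 → met
9. playground equipment inspection 524 days ago vs limit 540 → met
10. emergency drill 84 days ago vs limit 90 → met
All met.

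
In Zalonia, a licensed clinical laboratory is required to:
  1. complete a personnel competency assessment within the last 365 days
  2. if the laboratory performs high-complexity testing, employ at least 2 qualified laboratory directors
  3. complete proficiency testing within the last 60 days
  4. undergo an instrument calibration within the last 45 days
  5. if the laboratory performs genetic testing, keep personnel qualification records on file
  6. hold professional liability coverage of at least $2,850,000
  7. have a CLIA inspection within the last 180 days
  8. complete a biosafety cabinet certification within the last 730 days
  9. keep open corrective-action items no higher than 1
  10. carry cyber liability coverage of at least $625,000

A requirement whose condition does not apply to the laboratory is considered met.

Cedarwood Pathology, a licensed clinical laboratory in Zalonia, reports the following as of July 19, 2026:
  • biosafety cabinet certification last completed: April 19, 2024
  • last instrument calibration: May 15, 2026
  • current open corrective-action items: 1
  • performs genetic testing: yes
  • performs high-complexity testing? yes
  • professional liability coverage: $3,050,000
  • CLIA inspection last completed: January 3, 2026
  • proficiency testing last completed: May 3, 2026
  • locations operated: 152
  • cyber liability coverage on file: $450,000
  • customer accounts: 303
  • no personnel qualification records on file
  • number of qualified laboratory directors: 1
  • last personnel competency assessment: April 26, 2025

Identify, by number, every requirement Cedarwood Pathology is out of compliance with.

1. personnel competency assessment 449 days ago vs limit 365 → not met
2. condition 'performs high-complexity testing' holds; qualified laboratory directors 1 < 2 → not met
3. proficiency testing 77 days ago vs limit 60 → not met
4. instrument calibration 65 days ago vs limit 45 → not met
5. condition 'performs genetic testing' holds; personnel qualification records absent → not met
6. professional liability coverage $3,050,000 ≥ $2,850,000 → met
7. CLIA inspection 197 days ago vs limit 180 → not met
8. biosafety cabinet certification 821 days ago vs limit 730 → not met
9. open corrective-action items 1 ≤ 1 → met
10. cyber liability coverage $450,000 < $625,000 → not met
Not met: 1, 2, 3, 4, 5, 7, 8, 10

1, 2, 3, 4, 5, 7, 8, 10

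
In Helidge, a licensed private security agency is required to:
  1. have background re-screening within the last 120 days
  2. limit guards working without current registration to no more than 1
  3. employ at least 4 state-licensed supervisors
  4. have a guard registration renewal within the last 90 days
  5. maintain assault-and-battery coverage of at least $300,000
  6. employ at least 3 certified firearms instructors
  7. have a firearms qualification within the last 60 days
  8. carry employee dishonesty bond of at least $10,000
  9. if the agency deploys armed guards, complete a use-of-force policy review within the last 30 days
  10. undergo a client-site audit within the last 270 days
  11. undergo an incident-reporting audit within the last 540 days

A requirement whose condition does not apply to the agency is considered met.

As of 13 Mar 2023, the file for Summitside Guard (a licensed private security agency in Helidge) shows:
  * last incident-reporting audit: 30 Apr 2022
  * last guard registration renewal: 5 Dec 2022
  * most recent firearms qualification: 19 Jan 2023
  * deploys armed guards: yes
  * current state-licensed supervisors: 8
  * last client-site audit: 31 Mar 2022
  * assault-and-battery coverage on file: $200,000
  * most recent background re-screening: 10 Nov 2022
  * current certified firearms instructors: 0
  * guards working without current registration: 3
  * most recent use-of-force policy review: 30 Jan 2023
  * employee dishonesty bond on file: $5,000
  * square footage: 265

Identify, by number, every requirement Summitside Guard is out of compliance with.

1, 2, 4, 5, 6, 8, 9, 10

1. background re-screening 123 days ago vs limit 120 → not met
2. guards working without current registration 3 > 1 → not met
3. state-licensed supervisors 8 ≥ 4 → met
4. guard registration renewal 98 days ago vs limit 90 → not met
5. assault-and-battery coverage $200,000 < $300,000 → not met
6. certified firearms instructors 0 < 3 → not met
7. firearms qualification 53 days ago vs limit 60 → met
8. employee dishonesty bond $5,000 < $10,000 → not met
9. condition 'deploys armed guards' holds; use-of-force policy review 42 days ago vs limit 30 → not met
10. client-site audit 347 days ago vs limit 270 → not met
11. incident-reporting audit 317 days ago vs limit 540 → met
Not met: 1, 2, 4, 5, 6, 8, 9, 10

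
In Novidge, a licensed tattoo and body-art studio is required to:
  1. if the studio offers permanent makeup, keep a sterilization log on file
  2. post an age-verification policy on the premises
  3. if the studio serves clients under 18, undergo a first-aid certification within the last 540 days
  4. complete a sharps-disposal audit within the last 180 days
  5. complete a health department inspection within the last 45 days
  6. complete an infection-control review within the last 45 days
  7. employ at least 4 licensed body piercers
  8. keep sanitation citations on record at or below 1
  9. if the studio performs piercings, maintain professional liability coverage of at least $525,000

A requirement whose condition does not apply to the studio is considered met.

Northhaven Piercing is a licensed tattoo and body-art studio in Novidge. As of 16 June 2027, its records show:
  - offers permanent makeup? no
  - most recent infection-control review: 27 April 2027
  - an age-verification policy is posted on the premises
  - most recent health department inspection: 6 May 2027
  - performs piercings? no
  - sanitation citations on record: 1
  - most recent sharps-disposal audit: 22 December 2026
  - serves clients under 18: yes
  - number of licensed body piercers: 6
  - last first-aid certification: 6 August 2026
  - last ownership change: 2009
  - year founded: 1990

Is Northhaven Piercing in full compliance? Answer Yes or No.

1. condition 'offers permanent makeup' does not hold → requirement n/a → met
2. age-verification policy present → met
3. condition 'serves clients under 18' holds; first-aid certification 314 days ago vs limit 540 → met
4. sharps-disposal audit 176 days ago vs limit 180 → met
5. health department inspection 41 days ago vs limit 45 → met
6. infection-control review 50 days ago vs limit 45 → not met
7. licensed body piercers 6 ≥ 4 → met
8. sanitation citations on record 1 ≤ 1 → met
9. condition 'performs piercings' does not hold → requirement n/a → met
Not met: 6

No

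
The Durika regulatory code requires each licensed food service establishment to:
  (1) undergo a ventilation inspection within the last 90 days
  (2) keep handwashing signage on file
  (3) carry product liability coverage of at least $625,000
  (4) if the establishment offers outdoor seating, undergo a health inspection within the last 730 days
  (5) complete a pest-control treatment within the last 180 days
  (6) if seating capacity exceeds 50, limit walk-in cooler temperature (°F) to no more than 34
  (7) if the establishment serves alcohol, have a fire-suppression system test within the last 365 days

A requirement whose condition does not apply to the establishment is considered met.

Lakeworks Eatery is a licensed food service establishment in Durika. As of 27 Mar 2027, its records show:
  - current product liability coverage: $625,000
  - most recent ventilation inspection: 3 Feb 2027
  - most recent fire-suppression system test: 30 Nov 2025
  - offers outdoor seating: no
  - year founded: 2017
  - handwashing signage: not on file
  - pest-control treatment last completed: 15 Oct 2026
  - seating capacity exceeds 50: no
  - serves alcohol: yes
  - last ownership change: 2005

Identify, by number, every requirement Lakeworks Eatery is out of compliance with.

2, 7

1. ventilation inspection 52 days ago vs limit 90 → met
2. handwashing signage absent → not met
3. product liability coverage $625,000 ≥ $625,000 → met
4. condition 'offers outdoor seating' does not hold → requirement n/a → met
5. pest-control treatment 163 days ago vs limit 180 → met
6. condition 'seating capacity exceeds 50' does not hold → requirement n/a → met
7. condition 'serves alcohol' holds; fire-suppression system test 482 days ago vs limit 365 → not met
Not met: 2, 7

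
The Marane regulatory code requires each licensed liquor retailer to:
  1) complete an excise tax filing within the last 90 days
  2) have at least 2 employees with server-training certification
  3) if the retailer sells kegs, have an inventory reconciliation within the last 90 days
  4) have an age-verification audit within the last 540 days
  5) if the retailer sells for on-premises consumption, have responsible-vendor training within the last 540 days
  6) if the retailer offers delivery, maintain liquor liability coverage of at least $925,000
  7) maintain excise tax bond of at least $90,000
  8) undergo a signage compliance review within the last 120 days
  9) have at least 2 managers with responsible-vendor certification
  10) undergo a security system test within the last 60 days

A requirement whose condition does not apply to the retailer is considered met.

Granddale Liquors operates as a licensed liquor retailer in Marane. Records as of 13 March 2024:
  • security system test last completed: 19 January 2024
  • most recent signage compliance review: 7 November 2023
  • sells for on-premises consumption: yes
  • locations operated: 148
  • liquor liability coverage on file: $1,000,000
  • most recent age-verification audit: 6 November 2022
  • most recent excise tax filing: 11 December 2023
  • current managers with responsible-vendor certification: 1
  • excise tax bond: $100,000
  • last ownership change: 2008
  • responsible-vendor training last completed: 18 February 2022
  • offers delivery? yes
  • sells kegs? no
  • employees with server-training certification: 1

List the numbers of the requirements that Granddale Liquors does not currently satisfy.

1, 2, 5, 8, 9

1. excise tax filing 93 days ago vs limit 90 → not met
2. employees with server-training certification 1 < 2 → not met
3. condition 'sells kegs' does not hold → requirement n/a → met
4. age-verification audit 493 days ago vs limit 540 → met
5. condition 'sells for on-premises consumption' holds; responsible-vendor training 754 days ago vs limit 540 → not met
6. condition 'offers delivery' holds; liquor liability coverage $1,000,000 ≥ $925,000 → met
7. excise tax bond $100,000 ≥ $90,000 → met
8. signage compliance review 127 days ago vs limit 120 → not met
9. managers with responsible-vendor certification 1 < 2 → not met
10. security system test 54 days ago vs limit 60 → met
Not met: 1, 2, 5, 8, 9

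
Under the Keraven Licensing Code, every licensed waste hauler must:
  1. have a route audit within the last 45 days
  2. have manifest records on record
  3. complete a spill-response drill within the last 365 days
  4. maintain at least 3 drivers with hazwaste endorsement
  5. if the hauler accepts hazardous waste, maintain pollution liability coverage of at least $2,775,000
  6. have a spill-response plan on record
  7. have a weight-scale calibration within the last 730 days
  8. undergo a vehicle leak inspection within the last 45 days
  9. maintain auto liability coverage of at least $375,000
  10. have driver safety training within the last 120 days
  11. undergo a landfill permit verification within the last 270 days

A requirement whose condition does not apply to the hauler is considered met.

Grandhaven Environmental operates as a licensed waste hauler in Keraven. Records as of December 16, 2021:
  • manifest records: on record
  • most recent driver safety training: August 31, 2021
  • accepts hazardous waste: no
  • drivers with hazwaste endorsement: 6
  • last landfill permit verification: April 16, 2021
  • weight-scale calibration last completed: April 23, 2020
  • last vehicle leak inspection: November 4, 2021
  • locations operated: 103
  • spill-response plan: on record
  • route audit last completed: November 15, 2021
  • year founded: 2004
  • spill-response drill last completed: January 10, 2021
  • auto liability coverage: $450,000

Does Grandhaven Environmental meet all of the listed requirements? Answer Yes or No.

Yes

1. route audit 31 days ago vs limit 45 → met
2. manifest records present → met
3. spill-response drill 340 days ago vs limit 365 → met
4. drivers with hazwaste endorsement 6 ≥ 3 → met
5. condition 'accepts hazardous waste' does not hold → requirement n/a → met
6. spill-response plan present → met
7. weight-scale calibration 602 days ago vs limit 730 → met
8. vehicle leak inspection 42 days ago vs limit 45 → met
9. auto liability coverage $450,000 ≥ $375,000 → met
10. driver safety training 107 days ago vs limit 120 → met
11. landfill permit verification 244 days ago vs limit 270 → met
All met.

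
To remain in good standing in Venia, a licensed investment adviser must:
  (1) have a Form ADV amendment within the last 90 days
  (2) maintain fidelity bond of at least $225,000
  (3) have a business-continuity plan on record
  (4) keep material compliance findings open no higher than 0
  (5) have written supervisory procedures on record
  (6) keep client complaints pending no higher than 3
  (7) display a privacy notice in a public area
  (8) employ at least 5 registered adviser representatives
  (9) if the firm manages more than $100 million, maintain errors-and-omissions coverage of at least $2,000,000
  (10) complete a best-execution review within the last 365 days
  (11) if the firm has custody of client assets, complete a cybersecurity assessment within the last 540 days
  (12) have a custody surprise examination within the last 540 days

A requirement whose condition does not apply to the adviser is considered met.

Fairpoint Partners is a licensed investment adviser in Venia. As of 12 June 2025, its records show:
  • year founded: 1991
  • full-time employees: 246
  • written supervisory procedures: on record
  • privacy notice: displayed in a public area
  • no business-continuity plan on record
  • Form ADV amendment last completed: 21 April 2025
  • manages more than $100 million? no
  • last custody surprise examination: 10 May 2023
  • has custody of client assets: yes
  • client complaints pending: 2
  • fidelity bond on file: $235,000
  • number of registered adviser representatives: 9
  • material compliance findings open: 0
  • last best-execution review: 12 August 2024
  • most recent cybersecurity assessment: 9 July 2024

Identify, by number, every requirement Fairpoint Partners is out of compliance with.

1. Form ADV amendment 52 days ago vs limit 90 → met
2. fidelity bond $235,000 ≥ $225,000 → met
3. business-continuity plan absent → not met
4. material compliance findings open 0 ≤ 0 → met
5. written supervisory procedures present → met
6. client complaints pending 2 ≤ 3 → met
7. privacy notice present → met
8. registered adviser representatives 9 ≥ 5 → met
9. condition 'manages more than $100 million' does not hold → requirement n/a → met
10. best-execution review 304 days ago vs limit 365 → met
11. condition 'has custody of client assets' holds; cybersecurity assessment 338 days ago vs limit 540 → met
12. custody surprise examination 764 days ago vs limit 540 → not met
Not met: 3, 12

3, 12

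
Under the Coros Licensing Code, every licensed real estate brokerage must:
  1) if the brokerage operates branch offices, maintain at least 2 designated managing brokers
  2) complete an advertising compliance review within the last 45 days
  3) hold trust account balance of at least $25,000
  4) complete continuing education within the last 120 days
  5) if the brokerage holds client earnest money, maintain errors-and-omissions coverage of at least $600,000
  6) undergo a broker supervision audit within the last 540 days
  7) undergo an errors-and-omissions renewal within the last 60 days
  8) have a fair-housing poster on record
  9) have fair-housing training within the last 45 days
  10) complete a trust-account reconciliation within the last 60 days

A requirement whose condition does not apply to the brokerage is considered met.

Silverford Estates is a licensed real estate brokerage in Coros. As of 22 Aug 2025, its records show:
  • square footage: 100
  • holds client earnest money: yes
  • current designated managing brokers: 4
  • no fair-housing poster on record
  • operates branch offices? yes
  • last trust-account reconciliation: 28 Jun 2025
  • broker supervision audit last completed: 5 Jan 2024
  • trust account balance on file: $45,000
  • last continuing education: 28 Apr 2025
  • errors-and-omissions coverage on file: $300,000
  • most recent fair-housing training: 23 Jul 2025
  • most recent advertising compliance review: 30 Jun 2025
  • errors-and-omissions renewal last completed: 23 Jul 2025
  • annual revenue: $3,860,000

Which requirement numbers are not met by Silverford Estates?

2, 5, 6, 8

1. condition 'operates branch offices' holds; designated managing brokers 4 ≥ 2 → met
2. advertising compliance review 53 days ago vs limit 45 → not met
3. trust account balance $45,000 ≥ $25,000 → met
4. continuing education 116 days ago vs limit 120 → met
5. condition 'holds client earnest money' holds; errors-and-omissions coverage $300,000 < $600,000 → not met
6. broker supervision audit 595 days ago vs limit 540 → not met
7. errors-and-omissions renewal 30 days ago vs limit 60 → met
8. fair-housing poster absent → not met
9. fair-housing training 30 days ago vs limit 45 → met
10. trust-account reconciliation 55 days ago vs limit 60 → met
Not met: 2, 5, 6, 8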